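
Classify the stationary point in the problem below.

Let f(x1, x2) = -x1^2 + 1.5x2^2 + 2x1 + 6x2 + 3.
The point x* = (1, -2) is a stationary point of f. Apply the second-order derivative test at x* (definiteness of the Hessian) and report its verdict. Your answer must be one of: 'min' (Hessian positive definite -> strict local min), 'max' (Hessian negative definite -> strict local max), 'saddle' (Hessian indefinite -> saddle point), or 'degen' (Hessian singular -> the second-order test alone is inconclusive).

Compute the Hessian H = grad^2 f:
  H = [[-2, 0], [0, 3]]
Verify stationarity: grad f(x*) = H x* + g = (0, 0).
Eigenvalues of H: -2, 3.
Eigenvalues have mixed signs, so H is indefinite -> x* is a saddle point.

saddle


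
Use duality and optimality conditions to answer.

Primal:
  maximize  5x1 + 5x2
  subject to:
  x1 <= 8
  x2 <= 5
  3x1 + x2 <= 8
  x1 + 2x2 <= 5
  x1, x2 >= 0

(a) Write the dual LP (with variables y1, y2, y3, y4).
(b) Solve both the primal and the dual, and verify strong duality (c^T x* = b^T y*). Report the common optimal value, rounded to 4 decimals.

The standard primal-dual pair for 'max c^T x s.t. A x <= b, x >= 0' is:
  Dual:  min b^T y  s.t.  A^T y >= c,  y >= 0.

So the dual LP is:
  minimize  8y1 + 5y2 + 8y3 + 5y4
  subject to:
    y1 + 3y3 + y4 >= 5
    y2 + y3 + 2y4 >= 5
    y1, y2, y3, y4 >= 0

Solving the primal: x* = (2.2, 1.4).
  primal value c^T x* = 18.
Solving the dual: y* = (0, 0, 1, 2).
  dual value b^T y* = 18.
Strong duality: c^T x* = b^T y*. Confirmed.

18


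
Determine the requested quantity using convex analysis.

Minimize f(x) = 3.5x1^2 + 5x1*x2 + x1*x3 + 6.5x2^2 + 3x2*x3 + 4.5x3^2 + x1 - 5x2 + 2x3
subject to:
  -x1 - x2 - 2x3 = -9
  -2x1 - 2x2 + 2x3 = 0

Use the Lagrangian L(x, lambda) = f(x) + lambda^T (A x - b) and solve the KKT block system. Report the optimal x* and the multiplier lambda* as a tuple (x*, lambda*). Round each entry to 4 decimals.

Form the Lagrangian:
  L(x, lambda) = (1/2) x^T Q x + c^T x + lambda^T (A x - b)
Stationarity (grad_x L = 0): Q x + c + A^T lambda = 0.
Primal feasibility: A x = b.

This gives the KKT block system:
  [ Q   A^T ] [ x     ]   [-c ]
  [ A    0  ] [ lambda ] = [ b ]

Solving the linear system:
  x*      = (2.4, 0.6, 3)
  lambda* = (19, 2.4)
  f(x*)   = 88.2

x* = (2.4, 0.6, 3), lambda* = (19, 2.4)


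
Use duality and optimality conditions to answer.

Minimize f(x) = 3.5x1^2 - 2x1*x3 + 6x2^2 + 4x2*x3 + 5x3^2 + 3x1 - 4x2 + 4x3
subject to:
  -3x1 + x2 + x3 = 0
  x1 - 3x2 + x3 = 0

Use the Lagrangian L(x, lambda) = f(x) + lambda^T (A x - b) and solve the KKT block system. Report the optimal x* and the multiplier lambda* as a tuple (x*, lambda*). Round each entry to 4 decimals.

Form the Lagrangian:
  L(x, lambda) = (1/2) x^T Q x + c^T x + lambda^T (A x - b)
Stationarity (grad_x L = 0): Q x + c + A^T lambda = 0.
Primal feasibility: A x = b.

This gives the KKT block system:
  [ Q   A^T ] [ x     ]   [-c ]
  [ A    0  ] [ lambda ] = [ b ]

Solving the linear system:
  x*      = (-0.1045, -0.1045, -0.209)
  lambda* = (0.2463, -1.9478)
  f(x*)   = -0.3657

x* = (-0.1045, -0.1045, -0.209), lambda* = (0.2463, -1.9478)


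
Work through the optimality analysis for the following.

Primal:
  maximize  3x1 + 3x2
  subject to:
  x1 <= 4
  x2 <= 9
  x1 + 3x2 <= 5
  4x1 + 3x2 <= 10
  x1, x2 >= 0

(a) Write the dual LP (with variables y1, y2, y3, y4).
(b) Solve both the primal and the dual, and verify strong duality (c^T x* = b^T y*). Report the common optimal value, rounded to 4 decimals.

The standard primal-dual pair for 'max c^T x s.t. A x <= b, x >= 0' is:
  Dual:  min b^T y  s.t.  A^T y >= c,  y >= 0.

So the dual LP is:
  minimize  4y1 + 9y2 + 5y3 + 10y4
  subject to:
    y1 + y3 + 4y4 >= 3
    y2 + 3y3 + 3y4 >= 3
    y1, y2, y3, y4 >= 0

Solving the primal: x* = (1.6667, 1.1111).
  primal value c^T x* = 8.3333.
Solving the dual: y* = (0, 0, 0.3333, 0.6667).
  dual value b^T y* = 8.3333.
Strong duality: c^T x* = b^T y*. Confirmed.

8.3333


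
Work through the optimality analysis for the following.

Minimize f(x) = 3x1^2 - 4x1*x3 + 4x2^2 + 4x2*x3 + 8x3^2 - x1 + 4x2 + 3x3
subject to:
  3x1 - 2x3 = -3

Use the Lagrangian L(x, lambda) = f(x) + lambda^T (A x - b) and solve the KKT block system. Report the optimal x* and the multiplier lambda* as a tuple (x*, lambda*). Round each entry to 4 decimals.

Form the Lagrangian:
  L(x, lambda) = (1/2) x^T Q x + c^T x + lambda^T (A x - b)
Stationarity (grad_x L = 0): Q x + c + A^T lambda = 0.
Primal feasibility: A x = b.

This gives the KKT block system:
  [ Q   A^T ] [ x     ]   [-c ]
  [ A    0  ] [ lambda ] = [ b ]

Solving the linear system:
  x*      = (-1.0196, -0.4853, -0.0294)
  lambda* = (2.3333)
  f(x*)   = 2.9951

x* = (-1.0196, -0.4853, -0.0294), lambda* = (2.3333)


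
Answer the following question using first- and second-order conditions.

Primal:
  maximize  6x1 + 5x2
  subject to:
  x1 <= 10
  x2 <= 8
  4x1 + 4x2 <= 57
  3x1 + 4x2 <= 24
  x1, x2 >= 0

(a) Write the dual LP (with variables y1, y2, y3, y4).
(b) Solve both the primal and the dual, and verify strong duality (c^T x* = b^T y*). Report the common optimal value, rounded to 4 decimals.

The standard primal-dual pair for 'max c^T x s.t. A x <= b, x >= 0' is:
  Dual:  min b^T y  s.t.  A^T y >= c,  y >= 0.

So the dual LP is:
  minimize  10y1 + 8y2 + 57y3 + 24y4
  subject to:
    y1 + 4y3 + 3y4 >= 6
    y2 + 4y3 + 4y4 >= 5
    y1, y2, y3, y4 >= 0

Solving the primal: x* = (8, 0).
  primal value c^T x* = 48.
Solving the dual: y* = (0, 0, 0, 2).
  dual value b^T y* = 48.
Strong duality: c^T x* = b^T y*. Confirmed.

48


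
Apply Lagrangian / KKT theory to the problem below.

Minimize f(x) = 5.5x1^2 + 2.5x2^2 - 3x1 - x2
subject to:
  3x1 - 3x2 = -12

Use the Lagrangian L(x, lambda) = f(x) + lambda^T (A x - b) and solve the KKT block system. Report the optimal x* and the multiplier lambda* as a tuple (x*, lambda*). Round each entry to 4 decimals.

Form the Lagrangian:
  L(x, lambda) = (1/2) x^T Q x + c^T x + lambda^T (A x - b)
Stationarity (grad_x L = 0): Q x + c + A^T lambda = 0.
Primal feasibility: A x = b.

This gives the KKT block system:
  [ Q   A^T ] [ x     ]   [-c ]
  [ A    0  ] [ lambda ] = [ b ]

Solving the linear system:
  x*      = (-1, 3)
  lambda* = (4.6667)
  f(x*)   = 28

x* = (-1, 3), lambda* = (4.6667)


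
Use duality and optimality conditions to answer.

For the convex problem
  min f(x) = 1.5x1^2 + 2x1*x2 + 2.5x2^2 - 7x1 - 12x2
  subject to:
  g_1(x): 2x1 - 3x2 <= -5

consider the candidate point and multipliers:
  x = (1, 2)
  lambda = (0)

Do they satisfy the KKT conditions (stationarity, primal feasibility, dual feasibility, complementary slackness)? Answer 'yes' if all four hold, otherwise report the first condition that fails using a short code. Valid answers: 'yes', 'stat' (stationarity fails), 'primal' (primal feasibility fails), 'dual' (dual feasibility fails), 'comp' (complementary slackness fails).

Gradient of f: grad f(x) = Q x + c = (0, 0)
Constraint values g_i(x) = a_i^T x - b_i:
  g_1((1, 2)) = 1
Stationarity residual: grad f(x) + sum_i lambda_i a_i = (0, 0)
  -> stationarity OK
Primal feasibility (all g_i <= 0): FAILS
Dual feasibility (all lambda_i >= 0): OK
Complementary slackness (lambda_i * g_i(x) = 0 for all i): OK

Verdict: the first failing condition is primal_feasibility -> primal.

primal


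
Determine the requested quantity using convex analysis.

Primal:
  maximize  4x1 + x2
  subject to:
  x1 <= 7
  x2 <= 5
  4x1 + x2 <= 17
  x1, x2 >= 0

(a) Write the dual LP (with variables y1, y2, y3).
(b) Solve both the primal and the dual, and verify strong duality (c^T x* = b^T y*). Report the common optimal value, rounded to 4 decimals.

The standard primal-dual pair for 'max c^T x s.t. A x <= b, x >= 0' is:
  Dual:  min b^T y  s.t.  A^T y >= c,  y >= 0.

So the dual LP is:
  minimize  7y1 + 5y2 + 17y3
  subject to:
    y1 + 4y3 >= 4
    y2 + y3 >= 1
    y1, y2, y3 >= 0

Solving the primal: x* = (4.25, 0).
  primal value c^T x* = 17.
Solving the dual: y* = (0, 0, 1).
  dual value b^T y* = 17.
Strong duality: c^T x* = b^T y*. Confirmed.

17


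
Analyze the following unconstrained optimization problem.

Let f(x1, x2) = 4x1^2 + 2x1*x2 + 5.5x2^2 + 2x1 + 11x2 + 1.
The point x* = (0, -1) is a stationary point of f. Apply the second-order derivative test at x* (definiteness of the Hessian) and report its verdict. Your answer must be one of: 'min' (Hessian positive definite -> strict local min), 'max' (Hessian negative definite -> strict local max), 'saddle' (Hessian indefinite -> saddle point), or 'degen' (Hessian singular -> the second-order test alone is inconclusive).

Compute the Hessian H = grad^2 f:
  H = [[8, 2], [2, 11]]
Verify stationarity: grad f(x*) = H x* + g = (0, 0).
Eigenvalues of H: 7, 12.
Both eigenvalues > 0, so H is positive definite -> x* is a strict local min.

min


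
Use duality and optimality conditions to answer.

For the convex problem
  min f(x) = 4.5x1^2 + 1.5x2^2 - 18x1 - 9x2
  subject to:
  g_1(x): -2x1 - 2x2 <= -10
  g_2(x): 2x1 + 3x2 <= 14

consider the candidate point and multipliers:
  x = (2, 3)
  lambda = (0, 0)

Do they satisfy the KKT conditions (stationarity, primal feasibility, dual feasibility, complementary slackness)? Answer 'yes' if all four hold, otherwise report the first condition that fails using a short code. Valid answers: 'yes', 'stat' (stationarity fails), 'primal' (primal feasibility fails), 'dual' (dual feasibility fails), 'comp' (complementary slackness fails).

Gradient of f: grad f(x) = Q x + c = (0, 0)
Constraint values g_i(x) = a_i^T x - b_i:
  g_1((2, 3)) = 0
  g_2((2, 3)) = -1
Stationarity residual: grad f(x) + sum_i lambda_i a_i = (0, 0)
  -> stationarity OK
Primal feasibility (all g_i <= 0): OK
Dual feasibility (all lambda_i >= 0): OK
Complementary slackness (lambda_i * g_i(x) = 0 for all i): OK

Verdict: yes, KKT holds.

yes


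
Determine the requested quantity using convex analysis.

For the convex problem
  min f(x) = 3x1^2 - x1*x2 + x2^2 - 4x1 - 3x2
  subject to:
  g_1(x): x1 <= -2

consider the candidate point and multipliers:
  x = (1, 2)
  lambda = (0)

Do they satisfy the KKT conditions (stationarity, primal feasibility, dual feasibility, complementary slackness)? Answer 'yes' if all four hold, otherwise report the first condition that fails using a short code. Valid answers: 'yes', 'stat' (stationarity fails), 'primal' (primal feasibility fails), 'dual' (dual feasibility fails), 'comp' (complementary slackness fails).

Gradient of f: grad f(x) = Q x + c = (0, 0)
Constraint values g_i(x) = a_i^T x - b_i:
  g_1((1, 2)) = 3
Stationarity residual: grad f(x) + sum_i lambda_i a_i = (0, 0)
  -> stationarity OK
Primal feasibility (all g_i <= 0): FAILS
Dual feasibility (all lambda_i >= 0): OK
Complementary slackness (lambda_i * g_i(x) = 0 for all i): OK

Verdict: the first failing condition is primal_feasibility -> primal.

primal


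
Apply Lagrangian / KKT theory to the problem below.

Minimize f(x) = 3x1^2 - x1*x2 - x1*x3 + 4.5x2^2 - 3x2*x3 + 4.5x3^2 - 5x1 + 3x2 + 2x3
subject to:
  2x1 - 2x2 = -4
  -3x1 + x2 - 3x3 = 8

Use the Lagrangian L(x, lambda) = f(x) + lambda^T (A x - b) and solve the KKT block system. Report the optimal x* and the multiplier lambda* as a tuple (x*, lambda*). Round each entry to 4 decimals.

Form the Lagrangian:
  L(x, lambda) = (1/2) x^T Q x + c^T x + lambda^T (A x - b)
Stationarity (grad_x L = 0): Q x + c + A^T lambda = 0.
Primal feasibility: A x = b.

This gives the KKT block system:
  [ Q   A^T ] [ x     ]   [-c ]
  [ A    0  ] [ lambda ] = [ b ]

Solving the linear system:
  x*      = (-1.6418, 0.3582, -0.9055)
  lambda* = (4.3607, -1.8607)
  f(x*)   = 19.9005

x* = (-1.6418, 0.3582, -0.9055), lambda* = (4.3607, -1.8607)


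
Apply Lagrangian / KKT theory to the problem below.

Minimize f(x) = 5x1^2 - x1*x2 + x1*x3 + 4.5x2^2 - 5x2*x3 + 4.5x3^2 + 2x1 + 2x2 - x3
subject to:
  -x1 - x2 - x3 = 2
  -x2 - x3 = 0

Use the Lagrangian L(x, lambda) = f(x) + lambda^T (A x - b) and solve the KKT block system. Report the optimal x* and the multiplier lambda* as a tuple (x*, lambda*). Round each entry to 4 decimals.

Form the Lagrangian:
  L(x, lambda) = (1/2) x^T Q x + c^T x + lambda^T (A x - b)
Stationarity (grad_x L = 0): Q x + c + A^T lambda = 0.
Primal feasibility: A x = b.

This gives the KKT block system:
  [ Q   A^T ] [ x     ]   [-c ]
  [ A    0  ] [ lambda ] = [ b ]

Solving the linear system:
  x*      = (-2, -0.25, 0.25)
  lambda* = (-17.5, 18)
  f(x*)   = 15.125

x* = (-2, -0.25, 0.25), lambda* = (-17.5, 18)


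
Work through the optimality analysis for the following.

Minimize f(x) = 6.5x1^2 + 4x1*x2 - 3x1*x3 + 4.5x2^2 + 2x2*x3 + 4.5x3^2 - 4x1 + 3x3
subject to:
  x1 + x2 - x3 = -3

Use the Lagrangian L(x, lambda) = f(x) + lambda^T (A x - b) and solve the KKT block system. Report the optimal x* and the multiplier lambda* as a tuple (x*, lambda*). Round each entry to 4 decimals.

Form the Lagrangian:
  L(x, lambda) = (1/2) x^T Q x + c^T x + lambda^T (A x - b)
Stationarity (grad_x L = 0): Q x + c + A^T lambda = 0.
Primal feasibility: A x = b.

This gives the KKT block system:
  [ Q   A^T ] [ x     ]   [-c ]
  [ A    0  ] [ lambda ] = [ b ]

Solving the linear system:
  x*      = (0.2788, -1.7885, 1.4904)
  lambda* = (12)
  f(x*)   = 19.6779

x* = (0.2788, -1.7885, 1.4904), lambda* = (12)


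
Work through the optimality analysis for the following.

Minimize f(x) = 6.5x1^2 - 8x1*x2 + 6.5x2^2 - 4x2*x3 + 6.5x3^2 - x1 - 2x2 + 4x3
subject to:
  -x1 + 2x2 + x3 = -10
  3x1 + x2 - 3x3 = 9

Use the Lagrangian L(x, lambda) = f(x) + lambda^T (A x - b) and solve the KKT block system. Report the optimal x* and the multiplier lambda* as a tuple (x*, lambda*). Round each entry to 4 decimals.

Form the Lagrangian:
  L(x, lambda) = (1/2) x^T Q x + c^T x + lambda^T (A x - b)
Stationarity (grad_x L = 0): Q x + c + A^T lambda = 0.
Primal feasibility: A x = b.

This gives the KKT block system:
  [ Q   A^T ] [ x     ]   [-c ]
  [ A    0  ] [ lambda ] = [ b ]

Solving the linear system:
  x*      = (0.5, -3, -3.5)
  lambda* = (17.5, -4)
  f(x*)   = 101.25

x* = (0.5, -3, -3.5), lambda* = (17.5, -4)


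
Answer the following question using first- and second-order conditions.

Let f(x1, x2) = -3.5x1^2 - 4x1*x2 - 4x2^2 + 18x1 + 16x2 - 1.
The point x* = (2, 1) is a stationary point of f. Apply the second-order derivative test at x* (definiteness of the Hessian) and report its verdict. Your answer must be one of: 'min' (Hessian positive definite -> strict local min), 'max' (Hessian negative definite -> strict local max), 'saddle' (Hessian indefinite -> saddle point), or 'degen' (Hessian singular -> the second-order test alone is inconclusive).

Compute the Hessian H = grad^2 f:
  H = [[-7, -4], [-4, -8]]
Verify stationarity: grad f(x*) = H x* + g = (0, 0).
Eigenvalues of H: -11.5311, -3.4689.
Both eigenvalues < 0, so H is negative definite -> x* is a strict local max.

max


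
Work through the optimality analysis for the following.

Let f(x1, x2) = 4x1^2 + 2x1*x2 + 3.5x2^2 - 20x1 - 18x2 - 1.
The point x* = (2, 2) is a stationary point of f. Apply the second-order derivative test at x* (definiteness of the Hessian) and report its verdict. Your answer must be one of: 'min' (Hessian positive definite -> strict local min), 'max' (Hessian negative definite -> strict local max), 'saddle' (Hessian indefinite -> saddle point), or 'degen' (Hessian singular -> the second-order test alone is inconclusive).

Compute the Hessian H = grad^2 f:
  H = [[8, 2], [2, 7]]
Verify stationarity: grad f(x*) = H x* + g = (0, 0).
Eigenvalues of H: 5.4384, 9.5616.
Both eigenvalues > 0, so H is positive definite -> x* is a strict local min.

min


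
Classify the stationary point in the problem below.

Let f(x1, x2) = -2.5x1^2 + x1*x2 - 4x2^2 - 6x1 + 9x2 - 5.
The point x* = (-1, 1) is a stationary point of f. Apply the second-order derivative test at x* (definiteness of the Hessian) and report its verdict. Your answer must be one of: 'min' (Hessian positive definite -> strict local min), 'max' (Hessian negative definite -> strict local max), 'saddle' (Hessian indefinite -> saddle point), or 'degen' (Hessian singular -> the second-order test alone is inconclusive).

Compute the Hessian H = grad^2 f:
  H = [[-5, 1], [1, -8]]
Verify stationarity: grad f(x*) = H x* + g = (0, 0).
Eigenvalues of H: -8.3028, -4.6972.
Both eigenvalues < 0, so H is negative definite -> x* is a strict local max.

max


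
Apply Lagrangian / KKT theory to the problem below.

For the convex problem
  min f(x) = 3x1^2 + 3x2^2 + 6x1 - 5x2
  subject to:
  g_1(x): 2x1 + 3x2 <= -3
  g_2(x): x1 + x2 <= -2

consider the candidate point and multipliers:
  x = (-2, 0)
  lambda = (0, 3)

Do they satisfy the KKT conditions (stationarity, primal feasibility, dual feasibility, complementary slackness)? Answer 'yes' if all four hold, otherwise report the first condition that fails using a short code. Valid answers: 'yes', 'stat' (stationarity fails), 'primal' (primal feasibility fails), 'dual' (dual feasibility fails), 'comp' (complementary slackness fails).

Gradient of f: grad f(x) = Q x + c = (-6, -5)
Constraint values g_i(x) = a_i^T x - b_i:
  g_1((-2, 0)) = -1
  g_2((-2, 0)) = 0
Stationarity residual: grad f(x) + sum_i lambda_i a_i = (-3, -2)
  -> stationarity FAILS
Primal feasibility (all g_i <= 0): OK
Dual feasibility (all lambda_i >= 0): OK
Complementary slackness (lambda_i * g_i(x) = 0 for all i): OK

Verdict: the first failing condition is stationarity -> stat.

stat


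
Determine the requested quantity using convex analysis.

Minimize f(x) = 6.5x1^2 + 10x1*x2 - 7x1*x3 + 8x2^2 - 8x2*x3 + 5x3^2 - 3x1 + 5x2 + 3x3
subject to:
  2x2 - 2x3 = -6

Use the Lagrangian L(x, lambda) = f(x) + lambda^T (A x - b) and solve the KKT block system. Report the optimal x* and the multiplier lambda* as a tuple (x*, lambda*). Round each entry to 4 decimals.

Form the Lagrangian:
  L(x, lambda) = (1/2) x^T Q x + c^T x + lambda^T (A x - b)
Stationarity (grad_x L = 0): Q x + c + A^T lambda = 0.
Primal feasibility: A x = b.

This gives the KKT block system:
  [ Q   A^T ] [ x     ]   [-c ]
  [ A    0  ] [ lambda ] = [ b ]

Solving the linear system:
  x*      = (2.3306, -2.0992, 0.9008)
  lambda* = (6.2438)
  f(x*)   = 11.3388

x* = (2.3306, -2.0992, 0.9008), lambda* = (6.2438)


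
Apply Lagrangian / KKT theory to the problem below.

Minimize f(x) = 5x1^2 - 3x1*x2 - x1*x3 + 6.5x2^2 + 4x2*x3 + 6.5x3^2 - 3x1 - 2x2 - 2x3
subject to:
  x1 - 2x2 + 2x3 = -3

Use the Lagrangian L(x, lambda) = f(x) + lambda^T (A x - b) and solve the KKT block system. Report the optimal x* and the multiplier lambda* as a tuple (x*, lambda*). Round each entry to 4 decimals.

Form the Lagrangian:
  L(x, lambda) = (1/2) x^T Q x + c^T x + lambda^T (A x - b)
Stationarity (grad_x L = 0): Q x + c + A^T lambda = 0.
Primal feasibility: A x = b.

This gives the KKT block system:
  [ Q   A^T ] [ x     ]   [-c ]
  [ A    0  ] [ lambda ] = [ b ]

Solving the linear system:
  x*      = (0.1653, 0.9284, -0.6542)
  lambda* = (3.4783)
  f(x*)   = 4.6954

x* = (0.1653, 0.9284, -0.6542), lambda* = (3.4783)


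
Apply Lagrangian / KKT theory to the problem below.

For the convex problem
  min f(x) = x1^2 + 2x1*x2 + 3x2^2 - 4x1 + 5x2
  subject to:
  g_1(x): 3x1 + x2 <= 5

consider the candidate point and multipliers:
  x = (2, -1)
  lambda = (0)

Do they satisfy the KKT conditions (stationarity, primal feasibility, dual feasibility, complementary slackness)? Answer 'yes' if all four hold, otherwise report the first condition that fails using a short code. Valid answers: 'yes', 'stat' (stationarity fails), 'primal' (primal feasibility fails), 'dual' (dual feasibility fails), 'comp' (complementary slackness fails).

Gradient of f: grad f(x) = Q x + c = (-2, 3)
Constraint values g_i(x) = a_i^T x - b_i:
  g_1((2, -1)) = 0
Stationarity residual: grad f(x) + sum_i lambda_i a_i = (-2, 3)
  -> stationarity FAILS
Primal feasibility (all g_i <= 0): OK
Dual feasibility (all lambda_i >= 0): OK
Complementary slackness (lambda_i * g_i(x) = 0 for all i): OK

Verdict: the first failing condition is stationarity -> stat.

stat


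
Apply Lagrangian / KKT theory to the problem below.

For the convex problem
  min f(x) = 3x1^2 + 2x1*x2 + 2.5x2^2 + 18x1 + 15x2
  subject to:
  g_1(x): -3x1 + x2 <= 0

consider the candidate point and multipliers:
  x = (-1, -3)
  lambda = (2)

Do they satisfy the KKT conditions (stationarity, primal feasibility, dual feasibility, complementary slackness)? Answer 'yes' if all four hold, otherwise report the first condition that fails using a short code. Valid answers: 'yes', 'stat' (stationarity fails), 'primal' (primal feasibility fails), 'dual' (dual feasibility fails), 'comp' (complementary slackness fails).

Gradient of f: grad f(x) = Q x + c = (6, -2)
Constraint values g_i(x) = a_i^T x - b_i:
  g_1((-1, -3)) = 0
Stationarity residual: grad f(x) + sum_i lambda_i a_i = (0, 0)
  -> stationarity OK
Primal feasibility (all g_i <= 0): OK
Dual feasibility (all lambda_i >= 0): OK
Complementary slackness (lambda_i * g_i(x) = 0 for all i): OK

Verdict: yes, KKT holds.

yes


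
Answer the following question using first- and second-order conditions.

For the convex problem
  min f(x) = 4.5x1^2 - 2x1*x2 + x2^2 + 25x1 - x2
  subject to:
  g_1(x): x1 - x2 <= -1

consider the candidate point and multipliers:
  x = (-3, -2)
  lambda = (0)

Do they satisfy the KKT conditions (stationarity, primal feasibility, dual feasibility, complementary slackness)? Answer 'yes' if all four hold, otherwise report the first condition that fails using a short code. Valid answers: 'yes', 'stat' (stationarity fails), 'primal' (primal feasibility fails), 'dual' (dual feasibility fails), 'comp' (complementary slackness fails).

Gradient of f: grad f(x) = Q x + c = (2, 1)
Constraint values g_i(x) = a_i^T x - b_i:
  g_1((-3, -2)) = 0
Stationarity residual: grad f(x) + sum_i lambda_i a_i = (2, 1)
  -> stationarity FAILS
Primal feasibility (all g_i <= 0): OK
Dual feasibility (all lambda_i >= 0): OK
Complementary slackness (lambda_i * g_i(x) = 0 for all i): OK

Verdict: the first failing condition is stationarity -> stat.

stat


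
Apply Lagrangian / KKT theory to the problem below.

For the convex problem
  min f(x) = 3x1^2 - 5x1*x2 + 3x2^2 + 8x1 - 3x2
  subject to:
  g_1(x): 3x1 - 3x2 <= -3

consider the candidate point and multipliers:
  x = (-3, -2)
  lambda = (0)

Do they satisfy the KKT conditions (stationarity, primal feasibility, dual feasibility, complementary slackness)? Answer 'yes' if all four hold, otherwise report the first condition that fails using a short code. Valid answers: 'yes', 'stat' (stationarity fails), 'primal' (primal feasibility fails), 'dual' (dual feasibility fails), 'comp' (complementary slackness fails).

Gradient of f: grad f(x) = Q x + c = (0, 0)
Constraint values g_i(x) = a_i^T x - b_i:
  g_1((-3, -2)) = 0
Stationarity residual: grad f(x) + sum_i lambda_i a_i = (0, 0)
  -> stationarity OK
Primal feasibility (all g_i <= 0): OK
Dual feasibility (all lambda_i >= 0): OK
Complementary slackness (lambda_i * g_i(x) = 0 for all i): OK

Verdict: yes, KKT holds.

yes


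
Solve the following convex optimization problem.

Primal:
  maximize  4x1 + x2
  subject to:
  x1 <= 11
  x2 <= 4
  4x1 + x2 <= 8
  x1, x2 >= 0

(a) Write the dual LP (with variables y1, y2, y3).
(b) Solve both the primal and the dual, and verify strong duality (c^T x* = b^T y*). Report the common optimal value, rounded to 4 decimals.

The standard primal-dual pair for 'max c^T x s.t. A x <= b, x >= 0' is:
  Dual:  min b^T y  s.t.  A^T y >= c,  y >= 0.

So the dual LP is:
  minimize  11y1 + 4y2 + 8y3
  subject to:
    y1 + 4y3 >= 4
    y2 + y3 >= 1
    y1, y2, y3 >= 0

Solving the primal: x* = (2, 0).
  primal value c^T x* = 8.
Solving the dual: y* = (0, 0, 1).
  dual value b^T y* = 8.
Strong duality: c^T x* = b^T y*. Confirmed.

8


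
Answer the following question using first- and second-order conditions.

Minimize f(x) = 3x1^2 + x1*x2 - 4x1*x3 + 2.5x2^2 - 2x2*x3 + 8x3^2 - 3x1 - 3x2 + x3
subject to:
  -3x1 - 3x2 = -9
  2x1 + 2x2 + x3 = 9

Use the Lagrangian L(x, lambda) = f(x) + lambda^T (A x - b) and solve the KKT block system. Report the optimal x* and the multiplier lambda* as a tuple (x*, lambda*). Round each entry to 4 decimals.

Form the Lagrangian:
  L(x, lambda) = (1/2) x^T Q x + c^T x + lambda^T (A x - b)
Stationarity (grad_x L = 0): Q x + c + A^T lambda = 0.
Primal feasibility: A x = b.

This gives the KKT block system:
  [ Q   A^T ] [ x     ]   [-c ]
  [ A    0  ] [ lambda ] = [ b ]

Solving the linear system:
  x*      = (2, 1, 3)
  lambda* = (-26.6667, -39)
  f(x*)   = 52.5

x* = (2, 1, 3), lambda* = (-26.6667, -39)


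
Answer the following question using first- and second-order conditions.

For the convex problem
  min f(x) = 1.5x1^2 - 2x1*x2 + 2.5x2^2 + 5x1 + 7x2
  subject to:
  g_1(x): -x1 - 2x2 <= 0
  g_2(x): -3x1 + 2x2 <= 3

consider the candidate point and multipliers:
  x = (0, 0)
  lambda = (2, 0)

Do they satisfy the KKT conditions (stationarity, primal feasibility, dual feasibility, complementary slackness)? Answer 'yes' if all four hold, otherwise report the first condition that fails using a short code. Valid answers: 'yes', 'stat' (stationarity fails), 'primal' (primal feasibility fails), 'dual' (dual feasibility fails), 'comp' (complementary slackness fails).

Gradient of f: grad f(x) = Q x + c = (5, 7)
Constraint values g_i(x) = a_i^T x - b_i:
  g_1((0, 0)) = 0
  g_2((0, 0)) = -3
Stationarity residual: grad f(x) + sum_i lambda_i a_i = (3, 3)
  -> stationarity FAILS
Primal feasibility (all g_i <= 0): OK
Dual feasibility (all lambda_i >= 0): OK
Complementary slackness (lambda_i * g_i(x) = 0 for all i): OK

Verdict: the first failing condition is stationarity -> stat.

stat


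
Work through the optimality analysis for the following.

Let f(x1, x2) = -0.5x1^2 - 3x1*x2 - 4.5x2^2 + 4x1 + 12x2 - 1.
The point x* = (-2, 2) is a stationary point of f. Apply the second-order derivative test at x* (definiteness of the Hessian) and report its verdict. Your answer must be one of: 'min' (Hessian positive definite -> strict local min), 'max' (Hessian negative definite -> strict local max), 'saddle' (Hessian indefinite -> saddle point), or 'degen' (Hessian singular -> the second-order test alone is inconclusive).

Compute the Hessian H = grad^2 f:
  H = [[-1, -3], [-3, -9]]
Verify stationarity: grad f(x*) = H x* + g = (0, 0).
Eigenvalues of H: -10, 0.
H has a zero eigenvalue (singular; negative semidefinite but not definite), so H is neither positive definite, negative definite, nor indefinite. The second-order test alone is inconclusive -> degen.
(Indeed, f is constant along the null direction of H through x*, so x* is not a strict local extremum.)

degen


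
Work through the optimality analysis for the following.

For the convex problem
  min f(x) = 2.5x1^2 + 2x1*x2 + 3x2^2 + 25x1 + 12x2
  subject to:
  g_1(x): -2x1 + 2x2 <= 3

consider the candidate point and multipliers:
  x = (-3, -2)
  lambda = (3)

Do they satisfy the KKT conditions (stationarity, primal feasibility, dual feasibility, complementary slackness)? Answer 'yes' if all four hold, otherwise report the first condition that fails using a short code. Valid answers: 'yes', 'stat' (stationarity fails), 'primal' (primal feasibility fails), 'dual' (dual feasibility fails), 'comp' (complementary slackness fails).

Gradient of f: grad f(x) = Q x + c = (6, -6)
Constraint values g_i(x) = a_i^T x - b_i:
  g_1((-3, -2)) = -1
Stationarity residual: grad f(x) + sum_i lambda_i a_i = (0, 0)
  -> stationarity OK
Primal feasibility (all g_i <= 0): OK
Dual feasibility (all lambda_i >= 0): OK
Complementary slackness (lambda_i * g_i(x) = 0 for all i): FAILS

Verdict: the first failing condition is complementary_slackness -> comp.

comp


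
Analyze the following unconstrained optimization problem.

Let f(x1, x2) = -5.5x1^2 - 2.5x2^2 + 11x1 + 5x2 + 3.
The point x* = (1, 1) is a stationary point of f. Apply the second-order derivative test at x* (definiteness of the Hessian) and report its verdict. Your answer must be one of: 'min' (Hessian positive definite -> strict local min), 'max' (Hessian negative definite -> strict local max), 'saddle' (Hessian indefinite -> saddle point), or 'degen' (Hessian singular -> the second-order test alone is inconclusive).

Compute the Hessian H = grad^2 f:
  H = [[-11, 0], [0, -5]]
Verify stationarity: grad f(x*) = H x* + g = (0, 0).
Eigenvalues of H: -11, -5.
Both eigenvalues < 0, so H is negative definite -> x* is a strict local max.

max


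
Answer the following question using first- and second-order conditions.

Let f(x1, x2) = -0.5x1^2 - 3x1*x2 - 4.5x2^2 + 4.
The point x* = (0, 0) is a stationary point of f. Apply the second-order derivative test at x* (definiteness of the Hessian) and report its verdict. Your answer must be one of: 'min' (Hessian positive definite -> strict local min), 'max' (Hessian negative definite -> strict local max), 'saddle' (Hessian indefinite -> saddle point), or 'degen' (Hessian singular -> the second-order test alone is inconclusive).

Compute the Hessian H = grad^2 f:
  H = [[-1, -3], [-3, -9]]
Verify stationarity: grad f(x*) = H x* + g = (0, 0).
Eigenvalues of H: -10, 0.
H has a zero eigenvalue (singular; negative semidefinite but not definite), so H is neither positive definite, negative definite, nor indefinite. The second-order test alone is inconclusive -> degen.
(Indeed, f is constant along the null direction of H through x*, so x* is not a strict local extremum.)

degen


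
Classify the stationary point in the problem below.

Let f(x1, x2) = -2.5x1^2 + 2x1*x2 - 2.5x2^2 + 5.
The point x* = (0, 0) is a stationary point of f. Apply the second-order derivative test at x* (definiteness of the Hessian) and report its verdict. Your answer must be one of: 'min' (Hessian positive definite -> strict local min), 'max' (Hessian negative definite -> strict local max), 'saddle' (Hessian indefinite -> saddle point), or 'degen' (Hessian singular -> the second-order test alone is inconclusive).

Compute the Hessian H = grad^2 f:
  H = [[-5, 2], [2, -5]]
Verify stationarity: grad f(x*) = H x* + g = (0, 0).
Eigenvalues of H: -7, -3.
Both eigenvalues < 0, so H is negative definite -> x* is a strict local max.

max


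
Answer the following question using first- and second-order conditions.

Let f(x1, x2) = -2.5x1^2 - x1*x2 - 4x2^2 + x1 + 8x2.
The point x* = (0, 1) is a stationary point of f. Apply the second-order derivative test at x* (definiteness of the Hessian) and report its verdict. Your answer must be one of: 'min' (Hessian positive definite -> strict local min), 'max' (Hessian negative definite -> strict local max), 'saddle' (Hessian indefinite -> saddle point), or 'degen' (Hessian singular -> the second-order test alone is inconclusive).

Compute the Hessian H = grad^2 f:
  H = [[-5, -1], [-1, -8]]
Verify stationarity: grad f(x*) = H x* + g = (0, 0).
Eigenvalues of H: -8.3028, -4.6972.
Both eigenvalues < 0, so H is negative definite -> x* is a strict local max.

max


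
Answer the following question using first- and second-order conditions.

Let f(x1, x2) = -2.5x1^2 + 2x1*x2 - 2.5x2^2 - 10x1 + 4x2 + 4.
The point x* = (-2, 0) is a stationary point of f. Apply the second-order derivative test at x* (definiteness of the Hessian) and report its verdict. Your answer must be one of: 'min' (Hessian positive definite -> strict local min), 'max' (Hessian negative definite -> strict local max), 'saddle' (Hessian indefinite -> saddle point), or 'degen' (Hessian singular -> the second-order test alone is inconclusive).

Compute the Hessian H = grad^2 f:
  H = [[-5, 2], [2, -5]]
Verify stationarity: grad f(x*) = H x* + g = (0, 0).
Eigenvalues of H: -7, -3.
Both eigenvalues < 0, so H is negative definite -> x* is a strict local max.

max


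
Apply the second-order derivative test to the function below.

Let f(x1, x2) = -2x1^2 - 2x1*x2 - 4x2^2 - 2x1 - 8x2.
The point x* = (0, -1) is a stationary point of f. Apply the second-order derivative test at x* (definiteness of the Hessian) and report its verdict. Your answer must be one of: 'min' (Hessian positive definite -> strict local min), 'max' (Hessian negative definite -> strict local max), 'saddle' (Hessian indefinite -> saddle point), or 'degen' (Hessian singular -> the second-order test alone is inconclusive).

Compute the Hessian H = grad^2 f:
  H = [[-4, -2], [-2, -8]]
Verify stationarity: grad f(x*) = H x* + g = (0, 0).
Eigenvalues of H: -8.8284, -3.1716.
Both eigenvalues < 0, so H is negative definite -> x* is a strict local max.

max


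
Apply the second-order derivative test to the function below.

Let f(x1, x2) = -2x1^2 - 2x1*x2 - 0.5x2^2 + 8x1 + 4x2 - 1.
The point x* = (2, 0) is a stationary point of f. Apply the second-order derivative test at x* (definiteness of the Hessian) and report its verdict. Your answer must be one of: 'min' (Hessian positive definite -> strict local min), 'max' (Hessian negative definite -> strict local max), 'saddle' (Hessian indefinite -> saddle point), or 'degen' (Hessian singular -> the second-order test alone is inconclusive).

Compute the Hessian H = grad^2 f:
  H = [[-4, -2], [-2, -1]]
Verify stationarity: grad f(x*) = H x* + g = (0, 0).
Eigenvalues of H: -5, 0.
H has a zero eigenvalue (singular; negative semidefinite but not definite), so H is neither positive definite, negative definite, nor indefinite. The second-order test alone is inconclusive -> degen.
(Indeed, f is constant along the null direction of H through x*, so x* is not a strict local extremum.)

degen


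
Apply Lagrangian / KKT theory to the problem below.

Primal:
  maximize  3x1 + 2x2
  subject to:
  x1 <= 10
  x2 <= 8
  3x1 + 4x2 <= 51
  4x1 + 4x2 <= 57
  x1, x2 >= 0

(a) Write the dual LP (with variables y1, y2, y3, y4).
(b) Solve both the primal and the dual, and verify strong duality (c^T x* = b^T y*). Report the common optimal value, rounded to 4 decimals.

The standard primal-dual pair for 'max c^T x s.t. A x <= b, x >= 0' is:
  Dual:  min b^T y  s.t.  A^T y >= c,  y >= 0.

So the dual LP is:
  minimize  10y1 + 8y2 + 51y3 + 57y4
  subject to:
    y1 + 3y3 + 4y4 >= 3
    y2 + 4y3 + 4y4 >= 2
    y1, y2, y3, y4 >= 0

Solving the primal: x* = (10, 4.25).
  primal value c^T x* = 38.5.
Solving the dual: y* = (1, 0, 0, 0.5).
  dual value b^T y* = 38.5.
Strong duality: c^T x* = b^T y*. Confirmed.

38.5


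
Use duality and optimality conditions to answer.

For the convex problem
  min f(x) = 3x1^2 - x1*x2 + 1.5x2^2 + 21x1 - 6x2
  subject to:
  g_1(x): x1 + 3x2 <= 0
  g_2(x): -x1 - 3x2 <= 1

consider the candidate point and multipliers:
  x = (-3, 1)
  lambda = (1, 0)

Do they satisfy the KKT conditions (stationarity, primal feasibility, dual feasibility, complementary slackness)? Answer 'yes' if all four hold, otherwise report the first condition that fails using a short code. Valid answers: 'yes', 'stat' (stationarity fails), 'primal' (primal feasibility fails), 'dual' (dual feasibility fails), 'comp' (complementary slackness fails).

Gradient of f: grad f(x) = Q x + c = (2, 0)
Constraint values g_i(x) = a_i^T x - b_i:
  g_1((-3, 1)) = 0
  g_2((-3, 1)) = -1
Stationarity residual: grad f(x) + sum_i lambda_i a_i = (3, 3)
  -> stationarity FAILS
Primal feasibility (all g_i <= 0): OK
Dual feasibility (all lambda_i >= 0): OK
Complementary slackness (lambda_i * g_i(x) = 0 for all i): OK

Verdict: the first failing condition is stationarity -> stat.

stat


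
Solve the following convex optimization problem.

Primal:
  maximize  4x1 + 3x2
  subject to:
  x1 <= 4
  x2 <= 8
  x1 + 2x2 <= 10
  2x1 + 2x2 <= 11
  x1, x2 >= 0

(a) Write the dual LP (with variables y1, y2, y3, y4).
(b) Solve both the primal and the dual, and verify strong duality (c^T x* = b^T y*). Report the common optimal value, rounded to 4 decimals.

The standard primal-dual pair for 'max c^T x s.t. A x <= b, x >= 0' is:
  Dual:  min b^T y  s.t.  A^T y >= c,  y >= 0.

So the dual LP is:
  minimize  4y1 + 8y2 + 10y3 + 11y4
  subject to:
    y1 + y3 + 2y4 >= 4
    y2 + 2y3 + 2y4 >= 3
    y1, y2, y3, y4 >= 0

Solving the primal: x* = (4, 1.5).
  primal value c^T x* = 20.5.
Solving the dual: y* = (1, 0, 0, 1.5).
  dual value b^T y* = 20.5.
Strong duality: c^T x* = b^T y*. Confirmed.

20.5


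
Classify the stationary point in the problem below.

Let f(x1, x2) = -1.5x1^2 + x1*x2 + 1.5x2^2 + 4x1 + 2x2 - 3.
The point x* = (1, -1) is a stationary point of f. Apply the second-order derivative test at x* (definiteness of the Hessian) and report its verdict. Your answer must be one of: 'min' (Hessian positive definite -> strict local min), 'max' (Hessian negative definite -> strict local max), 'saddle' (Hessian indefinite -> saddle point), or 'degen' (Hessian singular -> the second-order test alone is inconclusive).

Compute the Hessian H = grad^2 f:
  H = [[-3, 1], [1, 3]]
Verify stationarity: grad f(x*) = H x* + g = (0, 0).
Eigenvalues of H: -3.1623, 3.1623.
Eigenvalues have mixed signs, so H is indefinite -> x* is a saddle point.

saddle


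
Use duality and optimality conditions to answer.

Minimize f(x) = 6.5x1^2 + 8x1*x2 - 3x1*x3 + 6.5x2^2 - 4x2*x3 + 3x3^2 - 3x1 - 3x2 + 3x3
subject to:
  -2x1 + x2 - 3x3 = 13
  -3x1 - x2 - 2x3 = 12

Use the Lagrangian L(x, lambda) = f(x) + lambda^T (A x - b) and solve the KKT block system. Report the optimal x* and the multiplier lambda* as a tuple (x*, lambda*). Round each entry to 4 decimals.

Form the Lagrangian:
  L(x, lambda) = (1/2) x^T Q x + c^T x + lambda^T (A x - b)
Stationarity (grad_x L = 0): Q x + c + A^T lambda = 0.
Primal feasibility: A x = b.

This gives the KKT block system:
  [ Q   A^T ] [ x     ]   [-c ]
  [ A    0  ] [ lambda ] = [ b ]

Solving the linear system:
  x*      = (-1.7143, -0.2857, -3.2857)
  lambda* = (0.8286, -6.4571)
  f(x*)   = 31.4286

x* = (-1.7143, -0.2857, -3.2857), lambda* = (0.8286, -6.4571)


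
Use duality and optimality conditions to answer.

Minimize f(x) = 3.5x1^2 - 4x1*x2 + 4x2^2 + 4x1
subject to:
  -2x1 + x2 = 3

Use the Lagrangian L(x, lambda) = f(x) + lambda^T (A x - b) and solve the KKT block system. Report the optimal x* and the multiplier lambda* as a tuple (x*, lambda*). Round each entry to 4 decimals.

Form the Lagrangian:
  L(x, lambda) = (1/2) x^T Q x + c^T x + lambda^T (A x - b)
Stationarity (grad_x L = 0): Q x + c + A^T lambda = 0.
Primal feasibility: A x = b.

This gives the KKT block system:
  [ Q   A^T ] [ x     ]   [-c ]
  [ A    0  ] [ lambda ] = [ b ]

Solving the linear system:
  x*      = (-1.7391, -0.4783)
  lambda* = (-3.1304)
  f(x*)   = 1.2174

x* = (-1.7391, -0.4783), lambda* = (-3.1304)


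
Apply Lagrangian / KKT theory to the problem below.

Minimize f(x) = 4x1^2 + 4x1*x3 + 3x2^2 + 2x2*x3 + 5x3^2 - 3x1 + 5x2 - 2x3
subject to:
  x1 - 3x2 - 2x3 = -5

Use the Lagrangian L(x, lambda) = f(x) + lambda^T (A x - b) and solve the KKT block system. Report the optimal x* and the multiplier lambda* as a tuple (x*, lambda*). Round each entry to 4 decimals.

Form the Lagrangian:
  L(x, lambda) = (1/2) x^T Q x + c^T x + lambda^T (A x - b)
Stationarity (grad_x L = 0): Q x + c + A^T lambda = 0.
Primal feasibility: A x = b.

This gives the KKT block system:
  [ Q   A^T ] [ x     ]   [-c ]
  [ A    0  ] [ lambda ] = [ b ]

Solving the linear system:
  x*      = (-0.6471, 0.7294, 1.0824)
  lambda* = (3.8471)
  f(x*)   = 11.3294

x* = (-0.6471, 0.7294, 1.0824), lambda* = (3.8471)


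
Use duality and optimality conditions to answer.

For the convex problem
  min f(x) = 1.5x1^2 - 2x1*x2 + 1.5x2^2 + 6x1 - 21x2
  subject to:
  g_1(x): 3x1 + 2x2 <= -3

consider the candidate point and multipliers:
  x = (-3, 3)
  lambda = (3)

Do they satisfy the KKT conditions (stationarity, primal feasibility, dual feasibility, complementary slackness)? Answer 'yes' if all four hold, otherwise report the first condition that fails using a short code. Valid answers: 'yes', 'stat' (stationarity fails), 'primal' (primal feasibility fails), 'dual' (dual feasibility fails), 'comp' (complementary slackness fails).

Gradient of f: grad f(x) = Q x + c = (-9, -6)
Constraint values g_i(x) = a_i^T x - b_i:
  g_1((-3, 3)) = 0
Stationarity residual: grad f(x) + sum_i lambda_i a_i = (0, 0)
  -> stationarity OK
Primal feasibility (all g_i <= 0): OK
Dual feasibility (all lambda_i >= 0): OK
Complementary slackness (lambda_i * g_i(x) = 0 for all i): OK

Verdict: yes, KKT holds.

yes
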